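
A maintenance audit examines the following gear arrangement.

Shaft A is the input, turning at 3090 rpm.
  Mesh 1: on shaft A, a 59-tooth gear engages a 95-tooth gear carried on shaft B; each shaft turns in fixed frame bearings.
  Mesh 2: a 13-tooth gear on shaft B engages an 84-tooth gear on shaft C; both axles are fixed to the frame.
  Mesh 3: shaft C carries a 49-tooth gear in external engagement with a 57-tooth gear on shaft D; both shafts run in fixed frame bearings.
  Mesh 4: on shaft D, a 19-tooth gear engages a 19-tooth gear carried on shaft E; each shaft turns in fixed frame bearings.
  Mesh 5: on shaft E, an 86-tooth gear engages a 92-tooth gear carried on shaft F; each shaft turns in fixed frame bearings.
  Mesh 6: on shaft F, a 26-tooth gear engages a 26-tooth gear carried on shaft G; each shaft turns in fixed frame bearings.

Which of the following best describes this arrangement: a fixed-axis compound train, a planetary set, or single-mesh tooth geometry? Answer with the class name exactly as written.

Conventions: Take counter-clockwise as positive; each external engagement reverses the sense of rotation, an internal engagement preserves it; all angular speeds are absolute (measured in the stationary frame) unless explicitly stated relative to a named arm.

recognized (7 fixed axles, 6 meshes): fixed-axis compound train
classification: fixed-axis compound train

fixed-axis compound train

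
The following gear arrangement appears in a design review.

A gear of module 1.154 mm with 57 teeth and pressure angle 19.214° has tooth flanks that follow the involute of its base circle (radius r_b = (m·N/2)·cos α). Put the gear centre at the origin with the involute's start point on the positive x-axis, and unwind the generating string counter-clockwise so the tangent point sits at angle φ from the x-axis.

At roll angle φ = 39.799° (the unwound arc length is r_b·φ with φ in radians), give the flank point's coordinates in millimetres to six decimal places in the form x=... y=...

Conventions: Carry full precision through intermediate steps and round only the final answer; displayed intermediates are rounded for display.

single-mesh involute tooth geometry (57T wheel at module 1.154)
pitch radius r_p = m·N/2 = 1.154·57/2 = 32.889000
base radius r_b = r_p·cos α = 32.889000·cos 19.214° = 31.056951
roll angle φ = 39.799° = 0.69462359 rad
x = r_b·(cos φ + φ·sin φ) = 37.669618
y = r_b·(sin φ − φ·cos φ) = 3.305102

x=37.669618 y=3.305102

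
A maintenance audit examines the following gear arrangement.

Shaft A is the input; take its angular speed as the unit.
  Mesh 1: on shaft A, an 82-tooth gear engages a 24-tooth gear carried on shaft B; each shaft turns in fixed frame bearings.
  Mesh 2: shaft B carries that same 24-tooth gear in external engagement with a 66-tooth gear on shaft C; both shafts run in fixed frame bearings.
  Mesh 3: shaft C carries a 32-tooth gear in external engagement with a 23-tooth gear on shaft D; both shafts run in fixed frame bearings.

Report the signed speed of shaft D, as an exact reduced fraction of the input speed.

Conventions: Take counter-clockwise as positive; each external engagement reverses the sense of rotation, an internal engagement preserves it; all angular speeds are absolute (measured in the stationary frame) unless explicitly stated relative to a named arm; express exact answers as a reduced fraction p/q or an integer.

3-mesh fixed-axis compound train (all bearings frame-fixed)
mesh 1 [82T→24T]: |ω|/ω_in = 1×82/24 = 41/12, sense flips to −
mesh 2 [24T→66T]: |ω|/ω_in = (41/12)×24/66 = 41/33, sense flips to +
mesh 3 [32T→23T]: |ω|/ω_in = (41/33)×32/23 = 1312/759, sense flips to −
signed output speed (× input speed) = -1312/759

-1312/759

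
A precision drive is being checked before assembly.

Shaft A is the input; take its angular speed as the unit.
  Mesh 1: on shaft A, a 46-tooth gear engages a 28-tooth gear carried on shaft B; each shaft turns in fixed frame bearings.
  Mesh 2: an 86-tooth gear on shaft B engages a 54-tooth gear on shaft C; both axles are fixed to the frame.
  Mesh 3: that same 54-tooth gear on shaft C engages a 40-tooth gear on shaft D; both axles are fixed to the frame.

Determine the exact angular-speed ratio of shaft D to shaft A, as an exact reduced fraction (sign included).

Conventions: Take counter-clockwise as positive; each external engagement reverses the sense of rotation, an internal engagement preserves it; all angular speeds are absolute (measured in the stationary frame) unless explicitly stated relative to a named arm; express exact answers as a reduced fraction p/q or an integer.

-989/280

class = fixed-axis compound train [3 meshes; 3 ratios multiply, 3 sense flips]
mesh 1 [46T→28T]: running ratio 23/14, sense −
mesh 2 [86T→54T]: running ratio 989/378, sense +
mesh 3 [54T→40T]: running ratio 989/280, sense −
ω_out/ω_in = -989/280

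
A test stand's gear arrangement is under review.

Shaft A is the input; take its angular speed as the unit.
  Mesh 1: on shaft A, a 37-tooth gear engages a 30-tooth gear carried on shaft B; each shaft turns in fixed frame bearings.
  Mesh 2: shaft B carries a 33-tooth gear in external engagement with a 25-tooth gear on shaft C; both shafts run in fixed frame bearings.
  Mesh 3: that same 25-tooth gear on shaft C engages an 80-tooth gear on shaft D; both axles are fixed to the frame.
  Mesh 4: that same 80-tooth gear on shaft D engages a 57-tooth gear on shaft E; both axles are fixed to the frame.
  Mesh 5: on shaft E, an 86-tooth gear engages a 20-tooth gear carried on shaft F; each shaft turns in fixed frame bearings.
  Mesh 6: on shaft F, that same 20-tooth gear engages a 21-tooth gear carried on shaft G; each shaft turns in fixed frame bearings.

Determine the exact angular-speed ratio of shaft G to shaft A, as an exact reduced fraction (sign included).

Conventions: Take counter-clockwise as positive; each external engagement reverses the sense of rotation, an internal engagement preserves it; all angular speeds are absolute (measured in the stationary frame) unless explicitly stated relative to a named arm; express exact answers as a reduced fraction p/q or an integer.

class = fixed-axis compound train [6 meshes; 6 ratios multiply, 6 sense flips]
mesh 1 [37T→30T]: running ratio 37/30, sense −
mesh 2 [33T→25T]: running ratio 407/250, sense +
mesh 3 [25T→80T]: running ratio 407/800, sense −
mesh 4 [80T→57T]: running ratio 407/570, sense +
mesh 5 [86T→20T]: running ratio 17501/5700, sense −
mesh 6 [20T→21T]: running ratio 17501/5985, sense +
ω_out/ω_in = 17501/5985

17501/5985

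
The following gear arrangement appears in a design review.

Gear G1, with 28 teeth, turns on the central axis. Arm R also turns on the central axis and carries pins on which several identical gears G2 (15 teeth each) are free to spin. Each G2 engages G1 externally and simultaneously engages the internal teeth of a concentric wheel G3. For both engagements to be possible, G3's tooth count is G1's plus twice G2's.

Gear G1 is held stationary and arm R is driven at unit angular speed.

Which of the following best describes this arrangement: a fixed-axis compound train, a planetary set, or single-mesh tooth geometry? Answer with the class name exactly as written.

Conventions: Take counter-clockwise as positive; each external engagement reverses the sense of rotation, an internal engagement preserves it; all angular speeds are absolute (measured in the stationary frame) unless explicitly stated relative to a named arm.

class = planetary set [G3 = 28+2·15 = 58; Willis about the carrier]
classification: planetary set

planetary set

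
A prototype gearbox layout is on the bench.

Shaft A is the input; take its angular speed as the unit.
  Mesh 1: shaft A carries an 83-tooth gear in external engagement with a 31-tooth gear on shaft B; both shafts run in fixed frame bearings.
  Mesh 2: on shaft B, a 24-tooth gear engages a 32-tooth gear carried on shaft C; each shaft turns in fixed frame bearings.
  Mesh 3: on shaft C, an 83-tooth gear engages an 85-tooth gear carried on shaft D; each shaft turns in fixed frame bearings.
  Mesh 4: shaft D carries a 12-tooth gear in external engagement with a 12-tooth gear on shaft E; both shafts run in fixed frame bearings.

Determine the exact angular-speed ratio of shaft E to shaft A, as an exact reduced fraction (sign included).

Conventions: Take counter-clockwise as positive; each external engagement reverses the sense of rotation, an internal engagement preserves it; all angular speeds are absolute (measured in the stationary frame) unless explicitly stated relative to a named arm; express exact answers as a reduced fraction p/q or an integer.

class = fixed-axis compound train [4 meshes; 4 ratios multiply, 4 sense flips]
mesh 1 [83T→31T]: running ratio 83/31, sense −
mesh 2 [24T→32T]: running ratio 249/124, sense +
mesh 3 [83T→85T]: running ratio 20667/10540, sense −
mesh 4 [12T→12T]: running ratio 20667/10540, sense +
ω_out/ω_in = 20667/10540

20667/10540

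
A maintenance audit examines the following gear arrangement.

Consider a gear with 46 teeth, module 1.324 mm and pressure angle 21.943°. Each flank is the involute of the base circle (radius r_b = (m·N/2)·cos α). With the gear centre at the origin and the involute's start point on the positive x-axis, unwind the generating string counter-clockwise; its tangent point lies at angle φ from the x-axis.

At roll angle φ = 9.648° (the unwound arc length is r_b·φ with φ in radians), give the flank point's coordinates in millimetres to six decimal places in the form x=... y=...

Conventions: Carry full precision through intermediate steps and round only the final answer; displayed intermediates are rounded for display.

x=28.643560 y=0.044828

topology: single-mesh involute geometry — m = 1.324, N = 46
pitch radius r_p = m·N/2 = 1.324·46/2 = 30.452000
base radius r_b = r_p·cos α = 30.452000·cos 21.943° = 28.245937
roll angle φ = 9.648° = 0.16838937 rad
x = r_b·(cos φ + φ·sin φ) = 28.643560
y = r_b·(sin φ − φ·cos φ) = 0.044828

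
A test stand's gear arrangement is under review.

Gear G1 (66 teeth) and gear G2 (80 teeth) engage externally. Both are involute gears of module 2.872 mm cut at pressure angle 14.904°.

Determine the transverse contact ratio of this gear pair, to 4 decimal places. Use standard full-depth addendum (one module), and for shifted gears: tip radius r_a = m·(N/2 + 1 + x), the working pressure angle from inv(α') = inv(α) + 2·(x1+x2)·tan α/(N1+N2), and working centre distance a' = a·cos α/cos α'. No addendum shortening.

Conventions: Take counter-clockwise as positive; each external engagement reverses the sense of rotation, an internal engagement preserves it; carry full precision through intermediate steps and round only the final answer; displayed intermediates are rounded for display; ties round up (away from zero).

2.2020

single-mesh involute tooth geometry (66T engaging 80T at module 2.872)
base radii: r_b1 = 91.587558, r_b2 = 111.015221
tip radii: r_a1 = 97.648000, r_a2 = 117.752000
no profile shift: α' = α, a' = a
action lengths: √(r_a1²−r_b1²) = 33.865191, √(r_a2²−r_b2²) = 39.257536
base pitch p_b = π·m·cos α = 8.719115
CR = (33.865191 + 39.257536 − 209.656000·sin 14.90400°)/8.719115 = 2.201961
contact ratio ≈ 2.2020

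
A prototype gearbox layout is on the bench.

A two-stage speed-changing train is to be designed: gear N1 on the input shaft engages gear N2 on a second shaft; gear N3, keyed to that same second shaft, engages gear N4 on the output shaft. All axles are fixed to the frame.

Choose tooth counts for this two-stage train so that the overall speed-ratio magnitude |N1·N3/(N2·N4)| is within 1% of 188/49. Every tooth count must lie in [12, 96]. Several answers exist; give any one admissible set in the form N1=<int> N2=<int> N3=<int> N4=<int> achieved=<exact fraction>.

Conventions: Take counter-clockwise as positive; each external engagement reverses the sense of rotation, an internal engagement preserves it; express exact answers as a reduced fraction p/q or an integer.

class = fixed-axis compound train [2-stage, 188/49 wanted]
target = 188/49 in lowest terms: an exact hit needs N1·N3 = k·188 and N2·N4 = k·49 for one integer k, every count in [12, 96]; additionally prefer no 1:1 stage (N1 ≠ N2, N3 ≠ N4)
k = 1…3: no 1:1-free in-range split of k·188 and k·49 into factor pairs; take k = 4
k = 4: N1·N3 = 752 = 16·47, N2·N4 = 196 = 14·14
achieved = 16·47/(14·14) = 188/49; |achieved − target| = 0 ≤ 47/1225 ✓

N1=16 N2=14 N3=47 N4=14 achieved=188/49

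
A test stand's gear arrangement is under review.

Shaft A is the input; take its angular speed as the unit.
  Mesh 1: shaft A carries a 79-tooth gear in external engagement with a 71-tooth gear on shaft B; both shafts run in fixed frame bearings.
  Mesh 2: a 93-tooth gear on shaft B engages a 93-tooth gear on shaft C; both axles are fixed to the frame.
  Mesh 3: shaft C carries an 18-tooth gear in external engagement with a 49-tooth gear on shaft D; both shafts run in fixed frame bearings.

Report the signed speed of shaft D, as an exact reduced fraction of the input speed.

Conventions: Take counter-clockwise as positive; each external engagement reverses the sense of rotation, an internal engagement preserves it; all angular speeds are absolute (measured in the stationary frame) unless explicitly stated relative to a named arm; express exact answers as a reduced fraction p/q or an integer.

-1422/3479

3-mesh fixed-axis compound train (all bearings frame-fixed)
mesh 1 [79T→71T]: |ω|/ω_in = 1×79/71 = 79/71, sense flips to −
mesh 2 [93T→93T]: |ω|/ω_in = (79/71)×93/93 = 79/71, sense flips to +
mesh 3 [18T→49T]: |ω|/ω_in = (79/71)×18/49 = 1422/3479, sense flips to −
signed output speed (× input speed) = -1422/3479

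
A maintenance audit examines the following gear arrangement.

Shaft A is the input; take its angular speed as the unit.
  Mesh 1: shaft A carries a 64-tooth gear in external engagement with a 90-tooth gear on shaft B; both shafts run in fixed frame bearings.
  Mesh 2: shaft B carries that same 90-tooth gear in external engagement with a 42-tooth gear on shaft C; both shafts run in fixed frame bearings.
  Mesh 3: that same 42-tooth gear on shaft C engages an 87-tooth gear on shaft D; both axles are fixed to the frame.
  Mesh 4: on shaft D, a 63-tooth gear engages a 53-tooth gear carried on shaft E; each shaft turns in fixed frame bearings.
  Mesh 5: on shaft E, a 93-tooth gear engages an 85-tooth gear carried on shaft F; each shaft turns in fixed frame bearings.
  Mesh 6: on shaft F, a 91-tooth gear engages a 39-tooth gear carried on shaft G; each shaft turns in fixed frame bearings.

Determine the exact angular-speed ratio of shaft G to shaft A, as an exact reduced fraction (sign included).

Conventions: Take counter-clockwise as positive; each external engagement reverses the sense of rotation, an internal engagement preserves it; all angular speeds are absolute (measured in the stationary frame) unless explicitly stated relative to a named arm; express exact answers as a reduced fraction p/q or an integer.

291648/130645

class = fixed-axis compound train [6 meshes; 6 ratios multiply, 6 sense flips]
mesh 1 [64T→90T]: running ratio 32/45, sense −
mesh 2 [90T→42T]: running ratio 32/21, sense +
mesh 3 [42T→87T]: running ratio 64/87, sense −
mesh 4 [63T→53T]: running ratio 1344/1537, sense +
mesh 5 [93T→85T]: running ratio 124992/130645, sense −
mesh 6 [91T→39T]: running ratio 291648/130645, sense +
ω_out/ω_in = 291648/130645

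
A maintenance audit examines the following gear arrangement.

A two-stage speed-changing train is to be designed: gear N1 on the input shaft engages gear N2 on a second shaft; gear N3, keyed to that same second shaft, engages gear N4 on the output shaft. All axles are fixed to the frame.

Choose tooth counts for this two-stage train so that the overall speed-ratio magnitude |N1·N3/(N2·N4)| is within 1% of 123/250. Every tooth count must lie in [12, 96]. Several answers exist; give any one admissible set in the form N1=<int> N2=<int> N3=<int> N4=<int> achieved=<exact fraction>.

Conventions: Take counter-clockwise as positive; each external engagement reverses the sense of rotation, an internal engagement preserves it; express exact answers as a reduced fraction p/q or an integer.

class = fixed-axis compound train [2-stage, 123/250 wanted]
target = 123/250 in lowest terms: an exact hit needs N1·N3 = k·123 and N2·N4 = k·250 for one integer k, every count in [12, 96]; additionally prefer no 1:1 stage (N1 ≠ N2, N3 ≠ N4)
k = 1…3: no 1:1-free in-range split of k·123 and k·250 into factor pairs; take k = 4
k = 4: N1·N3 = 492 = 12·41, N2·N4 = 1000 = 20·50
achieved = 12·41/(20·50) = 123/250; |achieved − target| = 0 ≤ 123/25000 ✓

N1=12 N2=20 N3=41 N4=50 achieved=123/250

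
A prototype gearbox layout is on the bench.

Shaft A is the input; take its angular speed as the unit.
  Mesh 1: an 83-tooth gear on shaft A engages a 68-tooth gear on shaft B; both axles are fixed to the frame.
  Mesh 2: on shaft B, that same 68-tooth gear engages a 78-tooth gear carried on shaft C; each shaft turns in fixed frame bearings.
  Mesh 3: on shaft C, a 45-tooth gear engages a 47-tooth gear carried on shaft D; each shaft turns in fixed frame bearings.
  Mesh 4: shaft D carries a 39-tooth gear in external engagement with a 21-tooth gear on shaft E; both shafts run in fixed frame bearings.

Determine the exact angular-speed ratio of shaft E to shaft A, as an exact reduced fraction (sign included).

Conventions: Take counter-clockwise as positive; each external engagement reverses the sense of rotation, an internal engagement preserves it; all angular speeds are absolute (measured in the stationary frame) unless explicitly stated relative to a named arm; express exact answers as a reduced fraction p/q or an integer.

1245/658

class = fixed-axis compound train [4 meshes; 4 ratios multiply, 4 sense flips]
mesh 1 [83T→68T]: running ratio 83/68, sense −
mesh 2 [68T→78T]: running ratio 83/78, sense +
mesh 3 [45T→47T]: running ratio 1245/1222, sense −
mesh 4 [39T→21T]: running ratio 1245/658, sense +
ω_out/ω_in = 1245/658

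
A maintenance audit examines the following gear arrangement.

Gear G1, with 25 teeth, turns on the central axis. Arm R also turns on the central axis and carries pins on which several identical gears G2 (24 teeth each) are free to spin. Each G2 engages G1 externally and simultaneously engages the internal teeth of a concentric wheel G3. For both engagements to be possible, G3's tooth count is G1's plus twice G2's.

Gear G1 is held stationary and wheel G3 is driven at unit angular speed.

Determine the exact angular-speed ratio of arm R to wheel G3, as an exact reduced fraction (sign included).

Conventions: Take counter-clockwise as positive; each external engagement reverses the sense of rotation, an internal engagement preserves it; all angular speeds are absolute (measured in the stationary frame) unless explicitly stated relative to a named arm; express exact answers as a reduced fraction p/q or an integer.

73/98

class = planetary set [G3 = 25+2·24 = 73; Willis about the carrier]
ring teeth: 25 + 2·24 = 73
25(ω_sun−ω_arm) = −73(ω_ring−ω_arm),  ω_sun = 0, ω_ring = 1
25(0−ω_arm) = −73(1−ω_arm)  ⇒  98·ω_arm = 73  ⇒  ω_arm = 73/98
ω_out/ω_in = 73/98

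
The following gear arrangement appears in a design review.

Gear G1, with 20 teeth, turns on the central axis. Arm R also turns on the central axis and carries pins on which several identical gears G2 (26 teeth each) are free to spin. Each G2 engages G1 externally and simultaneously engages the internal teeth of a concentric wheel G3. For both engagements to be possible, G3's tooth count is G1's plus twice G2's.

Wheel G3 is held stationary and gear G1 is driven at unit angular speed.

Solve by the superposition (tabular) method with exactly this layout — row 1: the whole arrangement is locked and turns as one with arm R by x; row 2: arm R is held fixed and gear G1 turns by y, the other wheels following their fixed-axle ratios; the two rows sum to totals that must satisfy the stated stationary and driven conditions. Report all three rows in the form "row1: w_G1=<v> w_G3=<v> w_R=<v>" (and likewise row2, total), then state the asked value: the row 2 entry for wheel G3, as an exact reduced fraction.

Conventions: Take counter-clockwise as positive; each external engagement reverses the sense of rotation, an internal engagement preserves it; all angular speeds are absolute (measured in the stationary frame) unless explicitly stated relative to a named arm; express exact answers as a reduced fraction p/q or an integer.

row1: w_G1=5/23 w_G3=5/23 w_R=5/23
row2: w_G1=18/23 w_G3=-5/23 w_R=0
total: w_G1=1 w_G3=0 w_R=5/23
asked value: -5/23

class = planetary set [G3 = 20+2·26 = 72; Willis about the carrier]
row 1 (train locked, turned with arm): all members turn x
row 2: sun turns y, ring = −(20/72)·y, arm 0
boundary: total ω_ring = x − (20/72)·y = 0 and total ω_sun = x + y = 1  ⇒  y = 18/23, x = 5/23
row 2 ring = −(20/72)·18/23 = -5/23
totals (row 1 + row 2): sun 5/23 + 18/23 = 1, ring 5/23 + (-5/23) = 0, arm 5/23 + 0 = 5/23
asked cell (row2, ring) = -5/23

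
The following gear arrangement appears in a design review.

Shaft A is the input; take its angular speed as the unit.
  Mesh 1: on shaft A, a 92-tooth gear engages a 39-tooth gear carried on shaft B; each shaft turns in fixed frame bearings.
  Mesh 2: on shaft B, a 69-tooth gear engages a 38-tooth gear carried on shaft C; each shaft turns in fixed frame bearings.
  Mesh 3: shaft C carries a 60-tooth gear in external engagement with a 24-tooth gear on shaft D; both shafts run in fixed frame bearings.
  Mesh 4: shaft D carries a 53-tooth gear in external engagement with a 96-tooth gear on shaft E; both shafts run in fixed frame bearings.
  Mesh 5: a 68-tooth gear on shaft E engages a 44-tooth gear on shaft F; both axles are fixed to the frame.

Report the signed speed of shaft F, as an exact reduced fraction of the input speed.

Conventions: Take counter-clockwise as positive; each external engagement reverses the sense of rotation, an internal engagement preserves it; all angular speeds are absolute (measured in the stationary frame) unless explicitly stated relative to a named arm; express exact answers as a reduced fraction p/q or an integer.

-2383145/260832

5-mesh fixed-axis compound train (all bearings frame-fixed)
mesh 1 [92T→39T]: |ω|/ω_in = 1×92/39 = 92/39, sense flips to −
mesh 2 [69T→38T]: |ω|/ω_in = (92/39)×69/38 = 1058/247, sense flips to +
mesh 3 [60T→24T]: |ω|/ω_in = (1058/247)×60/24 = 2645/247, sense flips to −
mesh 4 [53T→96T]: |ω|/ω_in = (2645/247)×53/96 = 140185/23712, sense flips to +
mesh 5 [68T→44T]: |ω|/ω_in = (140185/23712)×68/44 = 2383145/260832, sense flips to −
signed output speed (× input speed) = -2383145/260832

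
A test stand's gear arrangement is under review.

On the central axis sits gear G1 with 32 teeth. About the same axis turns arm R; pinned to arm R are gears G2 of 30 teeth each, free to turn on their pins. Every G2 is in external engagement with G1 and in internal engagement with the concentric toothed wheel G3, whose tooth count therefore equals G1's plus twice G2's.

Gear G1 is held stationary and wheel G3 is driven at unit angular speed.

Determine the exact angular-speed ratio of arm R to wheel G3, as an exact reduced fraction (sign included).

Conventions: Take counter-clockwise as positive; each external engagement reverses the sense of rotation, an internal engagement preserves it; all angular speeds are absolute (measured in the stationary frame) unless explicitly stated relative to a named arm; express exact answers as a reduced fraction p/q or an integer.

23/31

class = planetary set [G3 = 32+2·30 = 92; Willis about the carrier]
ring teeth: 32 + 2·30 = 92
32(ω_sun−ω_arm) = −92(ω_ring−ω_arm),  ω_sun = 0, ω_ring = 1
32(0−ω_arm) = −92(1−ω_arm)  ⇒  124·ω_arm = 92  ⇒  ω_arm = 23/31
ω_out/ω_in = 23/31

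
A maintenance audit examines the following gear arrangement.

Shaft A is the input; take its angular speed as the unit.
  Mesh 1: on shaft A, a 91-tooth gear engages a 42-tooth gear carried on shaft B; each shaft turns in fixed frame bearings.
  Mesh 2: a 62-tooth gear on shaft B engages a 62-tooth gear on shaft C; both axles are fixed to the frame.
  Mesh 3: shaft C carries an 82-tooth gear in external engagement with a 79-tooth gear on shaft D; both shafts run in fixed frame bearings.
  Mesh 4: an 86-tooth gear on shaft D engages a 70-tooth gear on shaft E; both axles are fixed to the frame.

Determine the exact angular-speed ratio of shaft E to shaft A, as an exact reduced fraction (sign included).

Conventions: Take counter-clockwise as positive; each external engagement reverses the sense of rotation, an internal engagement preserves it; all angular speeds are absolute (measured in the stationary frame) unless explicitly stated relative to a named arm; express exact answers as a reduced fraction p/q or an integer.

22919/8295

class = fixed-axis compound train [4 meshes; 4 ratios multiply, 4 sense flips]
mesh 1 [91T→42T]: running ratio 13/6, sense −
mesh 2 [62T→62T]: running ratio 13/6, sense +
mesh 3 [82T→79T]: running ratio 533/237, sense −
mesh 4 [86T→70T]: running ratio 22919/8295, sense +
ω_out/ω_in = 22919/8295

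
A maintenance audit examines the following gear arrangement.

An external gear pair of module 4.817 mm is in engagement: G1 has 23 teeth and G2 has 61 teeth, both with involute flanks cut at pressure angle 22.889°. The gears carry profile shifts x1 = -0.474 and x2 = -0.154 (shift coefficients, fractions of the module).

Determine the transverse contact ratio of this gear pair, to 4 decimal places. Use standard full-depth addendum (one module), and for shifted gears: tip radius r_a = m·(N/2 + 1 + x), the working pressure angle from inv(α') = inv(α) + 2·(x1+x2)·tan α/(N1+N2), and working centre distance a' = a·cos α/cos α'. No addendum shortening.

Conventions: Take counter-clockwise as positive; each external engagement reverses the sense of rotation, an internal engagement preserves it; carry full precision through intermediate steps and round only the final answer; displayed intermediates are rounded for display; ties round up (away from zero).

recognized (one external pair, fixed centres): single-mesh tooth geometry, m = 4.817, N1 = 23, N2 = 61
base radii: r_b1 = 51.033664, r_b2 = 135.350151
tip radii: r_a1 = 57.929242, r_a2 = 150.993682
inv(α') = inv(22.889°) + 2·(-0.474-0.154)·tan α/(23+61) = 0.01638915  ⇒  α' = 20.62094°
a' = a·cos α / cos α' = 202.3140·cos 22.889°/cos 20.62094° = 199.142710
action lengths: √(r_a1²−r_b1²) = 27.410988, √(r_a2²−r_b2²) = 66.928533
base pitch p_b = π·m·cos α = 13.941477
CR = (27.410988 + 66.928533 − 199.142710·sin 20.62094°)/13.941477 = 1.736165
contact ratio ≈ 1.7362

1.7362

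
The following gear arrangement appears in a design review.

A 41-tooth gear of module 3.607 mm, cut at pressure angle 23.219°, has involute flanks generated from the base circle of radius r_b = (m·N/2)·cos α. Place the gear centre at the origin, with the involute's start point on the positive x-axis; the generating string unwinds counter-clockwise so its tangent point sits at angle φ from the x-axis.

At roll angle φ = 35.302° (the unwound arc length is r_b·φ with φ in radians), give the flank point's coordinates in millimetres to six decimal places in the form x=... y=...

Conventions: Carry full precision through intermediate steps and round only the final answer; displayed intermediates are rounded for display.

x=79.654400 y=5.099754

topology: single-mesh involute geometry — m = 3.607, N = 41
pitch radius r_p = m·N/2 = 3.607·41/2 = 73.943500
base radius r_b = r_p·cos α = 73.943500·cos 23.219° = 67.954421
roll angle φ = 35.302° = 0.61613613 rad
x = r_b·(cos φ + φ·sin φ) = 79.654400
y = r_b·(sin φ − φ·cos φ) = 5.099754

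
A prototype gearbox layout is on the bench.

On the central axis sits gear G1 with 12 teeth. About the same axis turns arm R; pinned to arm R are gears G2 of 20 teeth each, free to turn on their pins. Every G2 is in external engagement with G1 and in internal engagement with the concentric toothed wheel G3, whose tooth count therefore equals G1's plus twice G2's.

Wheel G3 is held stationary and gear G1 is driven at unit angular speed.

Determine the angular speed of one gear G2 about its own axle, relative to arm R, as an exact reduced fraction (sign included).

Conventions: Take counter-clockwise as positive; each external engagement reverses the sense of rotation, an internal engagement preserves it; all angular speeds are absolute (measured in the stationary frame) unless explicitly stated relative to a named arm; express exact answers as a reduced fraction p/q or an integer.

-39/80

topology: planetary set — G1 12T / G2 20T / G3 52T, arm = carrier (Willis)
ring teeth: 12 + 2·20 = 52
12(ω_sun−ω_arm) = −52(ω_ring−ω_arm),  ω_ring = 0, ω_sun = 1
12(1−ω_arm) = −52(0−ω_arm)  ⇒  64·ω_arm = 12  ⇒  ω_arm = 3/16
sun–planet mesh: 12·(1−3/16) = −20·(ω_p−ω_arm)  ⇒  ω_p−ω_arm = -39/80
exact speed ratio = -39/80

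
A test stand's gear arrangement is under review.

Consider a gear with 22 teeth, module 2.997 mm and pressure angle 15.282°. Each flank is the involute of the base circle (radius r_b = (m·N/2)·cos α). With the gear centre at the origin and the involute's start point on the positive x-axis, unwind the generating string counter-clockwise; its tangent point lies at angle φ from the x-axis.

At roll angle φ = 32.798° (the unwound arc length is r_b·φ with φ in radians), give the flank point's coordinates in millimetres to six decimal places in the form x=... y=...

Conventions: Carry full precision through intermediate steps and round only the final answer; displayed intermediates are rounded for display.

single-mesh involute tooth geometry (22T wheel at module 2.997)
pitch radius r_p = m·N/2 = 2.997·22/2 = 32.967000
base radius r_b = r_p·cos α = 32.967000·cos 15.282° = 31.801296
roll angle φ = 32.798° = 0.57243309 rad
x = r_b·(cos φ + φ·sin φ) = 36.592492
y = r_b·(sin φ − φ·cos φ) = 1.923975

x=36.592492 y=1.923975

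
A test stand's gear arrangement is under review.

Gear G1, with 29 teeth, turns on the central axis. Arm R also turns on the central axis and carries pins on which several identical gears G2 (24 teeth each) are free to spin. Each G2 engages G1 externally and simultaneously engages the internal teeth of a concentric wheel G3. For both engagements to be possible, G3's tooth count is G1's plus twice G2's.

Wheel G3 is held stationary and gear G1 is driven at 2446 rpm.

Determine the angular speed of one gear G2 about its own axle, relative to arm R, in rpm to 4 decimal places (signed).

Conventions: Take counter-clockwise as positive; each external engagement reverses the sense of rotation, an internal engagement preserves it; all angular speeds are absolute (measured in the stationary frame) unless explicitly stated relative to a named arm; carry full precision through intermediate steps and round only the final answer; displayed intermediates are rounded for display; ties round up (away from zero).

planetary set (29T centre, 24T on arm, 77T internal) — Willis relation
normalise by the input: solve with ω_sun = 1, then scale by 2446 rpm
ring teeth: 29 + 2·24 = 77
29(ω_sun−ω_arm) = −77(ω_ring−ω_arm),  ω_ring = 0, ω_sun = 1
29(1−ω_arm) = −77(0−ω_arm)  ⇒  106·ω_arm = 29  ⇒  ω_arm = 29/106
sun–planet mesh: 29·(1−29/106) = −24·(ω_p−ω_arm)  ⇒  ω_p−ω_arm = -2233/2544
scale: ω_p−ω_arm = -2233/2544 × 2446 rpm = -2146.9803 rpm

-2146.9803 rpm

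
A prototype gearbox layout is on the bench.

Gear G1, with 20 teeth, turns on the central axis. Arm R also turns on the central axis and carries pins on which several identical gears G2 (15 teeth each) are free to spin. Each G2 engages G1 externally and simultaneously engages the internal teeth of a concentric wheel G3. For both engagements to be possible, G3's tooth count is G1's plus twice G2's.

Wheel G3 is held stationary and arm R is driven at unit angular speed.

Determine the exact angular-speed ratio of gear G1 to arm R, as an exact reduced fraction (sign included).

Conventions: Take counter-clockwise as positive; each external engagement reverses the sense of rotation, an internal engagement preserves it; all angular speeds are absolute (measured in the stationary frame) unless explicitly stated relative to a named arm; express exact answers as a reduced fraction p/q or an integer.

topology: planetary set — G1 20T / G2 15T / G3 50T, arm = carrier (Willis)
ring teeth: 20 + 2·15 = 50
20(ω_sun−ω_arm) = −50(ω_ring−ω_arm),  ω_ring = 0, ω_arm = 1
ω_sun = 1 − (50/20)(0−1) = 7/2
ω_out/ω_in = 7/2

7/2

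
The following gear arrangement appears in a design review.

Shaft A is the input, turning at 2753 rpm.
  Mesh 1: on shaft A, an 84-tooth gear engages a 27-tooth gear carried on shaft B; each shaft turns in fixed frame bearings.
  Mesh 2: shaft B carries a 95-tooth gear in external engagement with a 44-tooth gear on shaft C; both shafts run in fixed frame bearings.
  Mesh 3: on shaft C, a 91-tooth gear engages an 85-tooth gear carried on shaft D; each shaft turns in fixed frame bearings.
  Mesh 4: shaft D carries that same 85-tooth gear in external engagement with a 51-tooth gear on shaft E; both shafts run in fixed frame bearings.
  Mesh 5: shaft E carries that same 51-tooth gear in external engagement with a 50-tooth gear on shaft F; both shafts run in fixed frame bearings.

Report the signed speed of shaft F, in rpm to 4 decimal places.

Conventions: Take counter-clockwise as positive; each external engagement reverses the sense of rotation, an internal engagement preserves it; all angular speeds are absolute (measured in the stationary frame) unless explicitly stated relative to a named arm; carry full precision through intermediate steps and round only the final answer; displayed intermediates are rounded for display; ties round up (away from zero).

-33656.1202 rpm

5-mesh fixed-axis compound train (all bearings frame-fixed)
mesh 1 [84T→27T]: ω = 2753.0000×84/27 = 8564.8889 rpm, sense flips to −
mesh 2 [95T→44T]: ω = 8564.8889×95/44 = 18492.3737 rpm, sense flips to +
mesh 3 [91T→85T]: ω = 18492.3737×91/85 = 19797.7178 rpm, sense flips to −
mesh 4 [85T→51T]: ω = 19797.7178×85/51 = 32996.1963 rpm, sense flips to +
mesh 5 [51T→50T]: ω = 32996.1963×51/50 = 33656.1202 rpm, sense flips to −
signed output speed = -33656.1202 rpm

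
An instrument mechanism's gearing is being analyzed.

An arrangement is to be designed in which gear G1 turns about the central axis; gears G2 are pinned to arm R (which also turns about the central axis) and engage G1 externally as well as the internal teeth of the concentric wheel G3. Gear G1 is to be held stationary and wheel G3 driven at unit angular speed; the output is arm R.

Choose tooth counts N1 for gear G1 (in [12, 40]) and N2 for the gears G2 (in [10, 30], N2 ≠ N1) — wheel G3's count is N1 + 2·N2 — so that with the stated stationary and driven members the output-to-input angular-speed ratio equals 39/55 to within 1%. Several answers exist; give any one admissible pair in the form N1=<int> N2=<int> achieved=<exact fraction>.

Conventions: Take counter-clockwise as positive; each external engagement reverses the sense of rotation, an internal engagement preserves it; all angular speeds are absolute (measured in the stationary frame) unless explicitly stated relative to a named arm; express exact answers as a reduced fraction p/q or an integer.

design class (target 39/55): planetary set
Willis with ω_sun = 0: ω_arm/ω_ring = N3/(N1+N3); set equal to 39/55  ⇒  N3/N1 = (39/55)/(1 − 39/55) = 39/16
N3 = N1 + 2·N2  ⇒  N2/N1 = (N3/N1 − 1)/2 = (39/16 − 1)/2 = 23/32
smallest multiple with N1 ≥ 12 and N2 ≥ 10: k = 1  ⇒  N1 = 1·32 = 32, N2 = 1·23 = 23 (N1 ≤ 40, N2 ≤ 30, N2 ≠ N1 ✓), N3 = 32 + 2·23 = 78
check: N3/(N1+N3) with N1 = 32, N3 = 78 gives 39/55; |achieved − target| = 0 ≤ 39/5500 ✓

N1=32 N2=23 achieved=39/55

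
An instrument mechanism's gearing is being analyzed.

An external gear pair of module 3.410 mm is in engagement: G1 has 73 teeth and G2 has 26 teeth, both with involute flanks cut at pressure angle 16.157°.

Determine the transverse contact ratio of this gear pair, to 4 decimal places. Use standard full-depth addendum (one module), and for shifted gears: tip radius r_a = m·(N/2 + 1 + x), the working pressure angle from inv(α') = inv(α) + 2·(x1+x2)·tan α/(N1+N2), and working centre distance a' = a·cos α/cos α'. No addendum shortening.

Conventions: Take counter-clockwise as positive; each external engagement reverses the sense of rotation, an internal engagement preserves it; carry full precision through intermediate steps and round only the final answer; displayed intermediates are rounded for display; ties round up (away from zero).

1.9444

single-mesh involute tooth geometry (73T engaging 26T at module 3.410)
base radii: r_b1 = 119.548980, r_b2 = 42.579089
tip radii: r_a1 = 127.875000, r_a2 = 47.740000
no profile shift: α' = α, a' = a
action lengths: √(r_a1²−r_b1²) = 45.387850, √(r_a2²−r_b2²) = 21.590016
base pitch p_b = π·m·cos α = 10.289704
CR = (45.387850 + 21.590016 − 168.795000·sin 16.15700°)/10.289704 = 1.944393
contact ratio ≈ 1.9444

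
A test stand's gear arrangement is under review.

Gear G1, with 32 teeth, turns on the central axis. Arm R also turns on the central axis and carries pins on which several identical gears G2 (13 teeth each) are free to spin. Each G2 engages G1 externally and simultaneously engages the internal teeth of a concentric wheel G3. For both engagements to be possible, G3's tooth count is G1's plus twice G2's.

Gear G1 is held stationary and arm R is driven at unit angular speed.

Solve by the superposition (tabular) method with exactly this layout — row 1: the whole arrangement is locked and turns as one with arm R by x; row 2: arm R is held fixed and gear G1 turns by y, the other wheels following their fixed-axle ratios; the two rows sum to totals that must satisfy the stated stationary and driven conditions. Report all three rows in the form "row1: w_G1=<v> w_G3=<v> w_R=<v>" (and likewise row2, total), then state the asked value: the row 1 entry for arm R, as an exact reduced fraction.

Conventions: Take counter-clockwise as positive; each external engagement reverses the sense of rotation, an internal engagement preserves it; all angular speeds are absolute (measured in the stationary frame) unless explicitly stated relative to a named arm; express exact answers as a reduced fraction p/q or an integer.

recognized (axles ride arm R): planetary set, 32/13/58 teeth
row 1: whole set turns with the arm by x
superposition row 2 [arm held]: sun y, ring −(32/58)·y, arm 0
boundary: total ω_sun = x + y = 0 and total ω_arm = x = 1  ⇒  y = -1, x = 1
row 2 ring = −(32/58)·(-1) = 16/29
totals (row 1 + row 2): sun 1 + (-1) = 0, ring 1 + 16/29 = 45/29, arm 1 + 0 = 1
asked cell (row1, arm) = 1

row1: w_G1=1 w_G3=1 w_R=1
row2: w_G1=-1 w_G3=16/29 w_R=0
total: w_G1=0 w_G3=45/29 w_R=1
asked value: 1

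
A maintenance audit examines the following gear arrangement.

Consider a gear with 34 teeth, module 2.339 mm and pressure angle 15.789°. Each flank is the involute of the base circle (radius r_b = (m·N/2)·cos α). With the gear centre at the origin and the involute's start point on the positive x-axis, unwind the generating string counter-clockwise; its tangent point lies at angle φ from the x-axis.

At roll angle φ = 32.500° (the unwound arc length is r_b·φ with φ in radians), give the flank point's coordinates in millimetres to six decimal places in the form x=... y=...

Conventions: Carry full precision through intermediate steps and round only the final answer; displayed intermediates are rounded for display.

recognized (one wheel, involute flank): single-mesh tooth geometry, m = 2.339, N = 34
pitch radius r_p = m·N/2 = 2.339·34/2 = 39.763000
base radius r_b = r_p·cos α = 39.763000·cos 15.789° = 38.262752
roll angle φ = 32.500° = 0.56723201 rad
x = r_b·(cos φ + φ·sin φ) = 43.931952
y = r_b·(sin φ − φ·cos φ) = 2.253714

x=43.931952 y=2.253714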